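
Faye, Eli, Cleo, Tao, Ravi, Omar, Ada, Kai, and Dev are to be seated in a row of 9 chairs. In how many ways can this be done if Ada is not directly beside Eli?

There are 9! = 362880 arrangements in all. If Ada and Eli are adjacent, merging them into one block gives 2·(8)! = 80640 arrangements.
So 362880 − 80640 = 282240 arrangements keep them apart.

282240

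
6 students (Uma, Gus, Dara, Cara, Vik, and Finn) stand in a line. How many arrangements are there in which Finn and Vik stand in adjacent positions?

Treat {Finn, Vik} as a single unit. There are 5 units to order, and the pair itself can be ordered 2 ways.
So the count is 2·(5)! = 240.

240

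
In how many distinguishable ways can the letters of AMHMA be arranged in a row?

30

The 5 letters of AMHMA have repeats: A appearing twice and M appearing twice.
Dividing 5! = 120 by 2!·2! = 4 for the repeated letters gives 30.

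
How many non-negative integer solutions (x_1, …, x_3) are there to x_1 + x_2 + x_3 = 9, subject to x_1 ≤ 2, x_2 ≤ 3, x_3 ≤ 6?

6

Without the upper bounds there are C(11,2) = 55 ways to split 9 among 3 variables.
Subtract solutions that violate a single cap (substitute x_i' = x_i − (cap_i+1)): x_1 ≥ 3 gives C(8,2) = 28; x_2 ≥ 4 gives C(7,2) = 21; x_3 ≥ 7 gives C(4,2) = 6. Together 55.
Add back pairs where two caps are both exceeded: 6 + 0 + 0 = 6.
By inclusion–exclusion the count is 55 − 55 + 6 = 6.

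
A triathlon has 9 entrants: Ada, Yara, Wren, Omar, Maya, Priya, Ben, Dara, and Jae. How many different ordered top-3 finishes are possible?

There are 9 choices for 1st place, 8 for 2nd, and 7 for 3rd.
That gives 9 × 8 × 7 = 504.

504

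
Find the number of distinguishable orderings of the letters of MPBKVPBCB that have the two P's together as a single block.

6720

Treat the 2 copies of P as a single block. The multiset to arrange is then {PP, B, B, B, C, K, M, V}, 8 items in all.
That gives (8)!/(3!) = 6720 arrangements.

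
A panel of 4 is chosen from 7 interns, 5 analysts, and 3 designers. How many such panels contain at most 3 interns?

1330

Split by how many interns are chosen (0 through 3).
Sum: C(7,0)·C(8,4) + C(7,1)·C(8,3) + C(7,2)·C(8,2) + C(7,3)·C(8,1) = 70 + 392 + 588 + 280 = 1330.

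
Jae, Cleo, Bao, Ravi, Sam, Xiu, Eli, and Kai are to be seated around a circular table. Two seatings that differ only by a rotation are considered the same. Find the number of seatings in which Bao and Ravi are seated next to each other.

Treat {Bao, Ravi} as one unit (2 internal orders) and seat the resulting 7 units around the table: (6)! circular arrangements.
So 2 × (6)! = 2 × 720 = 1440.

1440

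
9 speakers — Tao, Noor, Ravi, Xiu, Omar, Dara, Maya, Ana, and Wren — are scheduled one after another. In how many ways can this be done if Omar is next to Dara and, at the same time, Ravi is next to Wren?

Treat {Omar,Dara} as one block (2 orders) and {Ravi,Wren} as another (2 orders).
That leaves 7 units to arrange: 2 × 2 × 7! = 4 × 5040 = 20160.

20160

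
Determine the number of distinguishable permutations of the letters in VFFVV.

VFFVV has 5 letters with F appearing twice and V appearing 3 times.
So there are 5! / (3!·2!) = 10 distinguishable arrangements.

10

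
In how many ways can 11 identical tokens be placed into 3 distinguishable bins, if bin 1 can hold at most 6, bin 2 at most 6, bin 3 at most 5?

Ignoring the caps, the number of non-negative solutions to x_1+…+x_3 = 11 is C(13,2) = 78.
Subtract solutions that violate a single cap (substitute x_i' = x_i − (cap_i+1)): x_1 ≥ 7 gives C(6,2) = 15; x_2 ≥ 7 gives C(6,2) = 15; x_3 ≥ 6 gives C(7,2) = 21. Together 51.
No two caps can be exceeded simultaneously, so the pair terms are all 0.
By inclusion–exclusion the count is 78 − 51 + 0 = 27.

27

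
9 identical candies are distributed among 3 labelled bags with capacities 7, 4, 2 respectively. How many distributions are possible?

Ignoring the caps, the number of non-negative solutions to x_1+…+x_3 = 9 is C(11,2) = 55.
Subtract solutions that violate a single cap (substitute x_i' = x_i − (cap_i+1)): x_1 ≥ 8 gives C(3,2) = 3; x_2 ≥ 5 gives C(6,2) = 15; x_3 ≥ 3 gives C(8,2) = 28. Together 46.
Add back pairs where two caps are both exceeded: 0 + 0 + 3 = 3.
By inclusion–exclusion the count is 55 − 46 + 3 = 12.

12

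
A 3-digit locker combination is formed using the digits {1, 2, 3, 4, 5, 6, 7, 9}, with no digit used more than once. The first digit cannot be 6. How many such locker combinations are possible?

The first digit has 8−1 = 7 choices (anything except 6).
The remaining 2 digits are filled from the other 7 symbols without repetition: 7 × 6 = 42.
Total: 7 × 42 = 294.

294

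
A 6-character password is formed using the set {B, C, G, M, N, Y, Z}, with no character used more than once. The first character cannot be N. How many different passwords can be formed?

4320

The first character has 7−1 = 6 choices (anything except N).
The remaining 5 characters are filled from the other 6 symbols without repetition: 6 × 5 × 4 × 3 × 2 = 720.
Total: 6 × 720 = 4320.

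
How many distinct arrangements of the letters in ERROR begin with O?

4

Fix O in the first position and arrange the remaining 4 letters.
Those 4 letters have R appearing 3 times, giving (4)!/(3!) = 4.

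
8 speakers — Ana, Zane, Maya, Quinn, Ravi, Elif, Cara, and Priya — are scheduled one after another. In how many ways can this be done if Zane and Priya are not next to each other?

30240

There are 8! = 40320 arrangements in all. If Zane and Priya are adjacent, merging them into one block gives 2·(7)! = 10080 arrangements.
So 40320 − 10080 = 30240 arrangements keep them apart.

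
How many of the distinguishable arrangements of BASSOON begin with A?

180

With the first slot taken by A, it remains to arrange the other 6 letters (BSSOON).
Those 6 letters have O appearing twice and S appearing twice, giving (6)!/(2!·2!) = 180.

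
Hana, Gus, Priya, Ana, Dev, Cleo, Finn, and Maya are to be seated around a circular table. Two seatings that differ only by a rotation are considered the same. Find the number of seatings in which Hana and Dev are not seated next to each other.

3600

Without the restriction there are (7)! = 5040 seatings.
Seatings with Hana beside Dev: treat them as a block with 2 internal orders, giving 2 × (6)! = 1440.
Subtracting, 5040 − 1440 = 3600.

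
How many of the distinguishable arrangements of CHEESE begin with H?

20

Fix H in the first position and arrange the remaining 5 letters.
Those 5 letters have E appearing 3 times, giving (5)!/(3!) = 20.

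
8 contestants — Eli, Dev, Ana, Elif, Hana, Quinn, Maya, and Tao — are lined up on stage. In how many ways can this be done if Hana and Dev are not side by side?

30240

There are 8! = 40320 arrangements in all. If Hana and Dev are adjacent, merging them into one block gives 2·(7)! = 10080 arrangements.
Complementary counting: 40320 − 10080 = 30240.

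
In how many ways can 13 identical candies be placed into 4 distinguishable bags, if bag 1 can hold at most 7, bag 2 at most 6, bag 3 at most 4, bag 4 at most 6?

180

By stars and bars, unrestricted non-negative solutions to x_1+…+x_4 = 13 number C(13+3,3) = 560.
Subtract solutions that violate a single cap (substitute x_i' = x_i − (cap_i+1)): x_1 ≥ 8 gives C(8,3) = 56; x_2 ≥ 7 gives C(9,3) = 84; x_3 ≥ 5 gives C(11,3) = 165; x_4 ≥ 7 gives C(9,3) = 84. Together 389.
Add back pairs where two caps are both exceeded: 0 + 1 + 0 + 4 + 0 + 4 = 9.
By inclusion–exclusion the count is 560 − 389 + 9 = 180.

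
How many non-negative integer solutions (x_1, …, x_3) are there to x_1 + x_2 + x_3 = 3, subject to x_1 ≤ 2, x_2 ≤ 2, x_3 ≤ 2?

7

Without the upper bounds there are C(5,2) = 10 ways to split 3 among 3 variables.
Subtract solutions that violate a single cap (substitute x_i' = x_i − (cap_i+1)): x_1 ≥ 3 gives C(2,2) = 1; x_2 ≥ 3 gives C(2,2) = 1; x_3 ≥ 3 gives C(2,2) = 1. Together 3.
No two caps can be exceeded simultaneously, so the pair terms are all 0.
By inclusion–exclusion the count is 10 − 3 + 0 = 7.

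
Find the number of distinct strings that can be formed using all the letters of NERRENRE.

560

NERRENRE has 8 letters with E appearing 3 times, N appearing twice, and R appearing 3 times.
The number of distinct arrangements is 8!/(3!·3!·2!) = 40320/72 = 560.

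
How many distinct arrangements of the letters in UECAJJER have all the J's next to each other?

Treat the 2 copies of J as a single block. The multiset to arrange is then {JJ, A, C, E, E, R, U}, 7 items in all.
That gives (7)!/(2!) = 2520 arrangements.

2520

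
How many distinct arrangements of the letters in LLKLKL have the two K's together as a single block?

Treat the 2 copies of K as a single block. The multiset to arrange is then {KK, L, L, L, L}, 5 items in all.
That gives (5)!/(4!) = 5 arrangements.

5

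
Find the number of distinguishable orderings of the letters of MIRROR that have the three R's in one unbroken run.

Treat the 3 copies of R as a single block. The multiset to arrange is then {RRR, I, M, O}, 4 items in all.
All 4 items are distinct, so there are (4)! = 24 arrangements.

24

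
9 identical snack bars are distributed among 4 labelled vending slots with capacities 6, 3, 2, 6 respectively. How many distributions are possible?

Ignoring the caps, the number of non-negative solutions to x_1+…+x_4 = 9 is C(12,3) = 220.
Subtract solutions that violate a single cap (substitute x_i' = x_i − (cap_i+1)): x_1 ≥ 7 gives C(5,3) = 10; x_2 ≥ 4 gives C(8,3) = 56; x_3 ≥ 3 gives C(9,3) = 84; x_4 ≥ 7 gives C(5,3) = 10. Together 160.
Add back pairs where two caps are both exceeded: 0 + 0 + 0 + 10 + 0 + 0 = 10.
By inclusion–exclusion the count is 220 − 160 + 10 = 70.

70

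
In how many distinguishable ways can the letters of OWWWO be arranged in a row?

Letter multiplicities in OWWWO: O×2, W×3.
The number of distinct arrangements is 5!/(3!·2!) = 120/12 = 10.

10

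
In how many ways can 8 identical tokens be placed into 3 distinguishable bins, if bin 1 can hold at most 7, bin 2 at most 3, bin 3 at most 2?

11

Ignoring the caps, the number of non-negative solutions to x_1+…+x_3 = 8 is C(10,2) = 45.
Subtract solutions that violate a single cap (substitute x_i' = x_i − (cap_i+1)): x_1 ≥ 8 gives C(2,2) = 1; x_2 ≥ 4 gives C(6,2) = 15; x_3 ≥ 3 gives C(7,2) = 21. Together 37.
Add back pairs where two caps are both exceeded: 0 + 0 + 3 = 3.
By inclusion–exclusion the count is 45 − 37 + 3 = 11.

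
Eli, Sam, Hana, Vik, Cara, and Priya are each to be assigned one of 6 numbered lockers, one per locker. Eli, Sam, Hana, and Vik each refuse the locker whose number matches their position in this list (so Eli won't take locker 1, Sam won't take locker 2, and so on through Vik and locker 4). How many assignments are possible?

362

Let Aᵢ (for 1 ≤ i ≤ 4) be the placements that put person i in their forbidden locker. Any j of these fix j positions, leaving (6−j)! ways to fill the rest, and there are C(4,j) ways to pick which j.
By inclusion–exclusion, the number of valid placements is Σ_{j=0}^{4} (−1)^j C(4,j)·(6−j)!.
Computing: 720 − 480 + 144 − 24 + 2 = 362.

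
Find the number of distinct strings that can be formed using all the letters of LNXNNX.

60

Letter multiplicities in LNXNNX: L×1, N×3, X×2.
The number of distinct arrangements is 6!/(3!·2!) = 720/12 = 60.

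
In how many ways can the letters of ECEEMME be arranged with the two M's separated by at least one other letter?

75

Total arrangements of ECEEMME: 7!/(4!·2!) = 105.
Arrangements with the M's together: treat MM as one letter, giving (6)!/(4!) = 30.
Hence 105 − 30 = 75.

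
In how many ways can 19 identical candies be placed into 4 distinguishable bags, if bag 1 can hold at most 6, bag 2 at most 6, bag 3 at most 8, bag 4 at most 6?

117

By stars and bars, unrestricted non-negative solutions to x_1+…+x_4 = 19 number C(19+3,3) = 1540.
Subtract solutions that violate a single cap (substitute x_i' = x_i − (cap_i+1)): x_1 ≥ 7 gives C(15,3) = 455; x_2 ≥ 7 gives C(15,3) = 455; x_3 ≥ 9 gives C(13,3) = 286; x_4 ≥ 7 gives C(15,3) = 455. Together 1651.
Add back pairs where two caps are both exceeded: 56 + 20 + 56 + 20 + 56 + 20 = 228.
By inclusion–exclusion the count is 1540 − 1651 + 228 = 117.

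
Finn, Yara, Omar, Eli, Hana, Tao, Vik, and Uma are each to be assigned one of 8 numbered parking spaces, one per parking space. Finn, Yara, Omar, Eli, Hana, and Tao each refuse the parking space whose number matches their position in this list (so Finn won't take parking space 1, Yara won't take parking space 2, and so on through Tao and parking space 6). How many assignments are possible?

Let Aᵢ (for 1 ≤ i ≤ 6) be the placements that put person i in their forbidden parking space. Any j of these fix j positions, leaving (8−j)! ways to fill the rest, and there are C(6,j) ways to pick which j.
By inclusion–exclusion, the number of valid placements is Σ_{j=0}^{6} (−1)^j C(6,j)·(8−j)!.
Computing: 40320 − 30240 + 10800 − 2400 + 360 − 36 + 2 = 18806.

18806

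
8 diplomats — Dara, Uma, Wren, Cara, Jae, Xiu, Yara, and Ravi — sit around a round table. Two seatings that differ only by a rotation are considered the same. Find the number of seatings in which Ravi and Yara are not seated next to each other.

Without the restriction there are (7)! = 5040 seatings.
Those with Ravi next to Yara: fuse the pair into one unit and seat 7 units around a circle — 2·(6)! = 1440.
Subtracting, 5040 − 1440 = 3600.

3600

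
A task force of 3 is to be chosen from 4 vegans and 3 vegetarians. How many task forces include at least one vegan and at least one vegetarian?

30

Unrestricted: C(7,3) = 35 ways to pick any 3 of the 7.
Selections missing a whole group: no vegans → C(3,3) = 1; no vegetarians → C(4,3) = 4.
Both groups omitted at once is impossible, so 35 − 5 = 30.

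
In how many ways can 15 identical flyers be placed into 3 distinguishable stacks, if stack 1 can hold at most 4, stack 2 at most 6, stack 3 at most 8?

Ignoring the caps, the number of non-negative solutions to x_1+…+x_3 = 15 is C(17,2) = 136.
Subtract solutions that violate a single cap (substitute x_i' = x_i − (cap_i+1)): x_1 ≥ 5 gives C(12,2) = 66; x_2 ≥ 7 gives C(10,2) = 45; x_3 ≥ 9 gives C(8,2) = 28. Together 139.
Add back pairs where two caps are both exceeded: 10 + 3 + 0 = 13.
By inclusion–exclusion the count is 136 − 139 + 13 = 10.

10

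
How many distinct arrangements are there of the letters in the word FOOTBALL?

Letter multiplicities in FOOTBALL: A×1, B×1, F×1, L×2, O×2, T×1.
Dividing 8! = 40320 by 2!·2! = 4 for the repeated letters gives 10080.

10080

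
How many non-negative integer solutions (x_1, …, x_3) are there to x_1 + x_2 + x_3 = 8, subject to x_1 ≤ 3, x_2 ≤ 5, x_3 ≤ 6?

21

Ignoring the caps, the number of non-negative solutions to x_1+…+x_3 = 8 is C(10,2) = 45.
Subtract solutions that violate a single cap (substitute x_i' = x_i − (cap_i+1)): x_1 ≥ 4 gives C(6,2) = 15; x_2 ≥ 6 gives C(4,2) = 6; x_3 ≥ 7 gives C(3,2) = 3. Together 24.
No two caps can be exceeded simultaneously, so the pair terms are all 0.
By inclusion–exclusion the count is 45 − 24 + 0 = 21.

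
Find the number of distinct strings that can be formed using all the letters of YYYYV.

The 5 letters of YYYYV have repeats: Y appearing 4 times.
Dividing 5! = 120 by 4! = 24 for the repeated letters gives 5.

5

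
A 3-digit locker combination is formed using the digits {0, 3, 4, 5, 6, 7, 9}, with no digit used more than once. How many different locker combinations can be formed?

210

This is a permutation of 3 out of 7: P(7,3) = 7!/4!.
7 × 6 × 5 = 210.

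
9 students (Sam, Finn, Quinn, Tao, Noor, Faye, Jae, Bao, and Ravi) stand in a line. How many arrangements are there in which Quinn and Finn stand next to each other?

Place the 7 others and the Quinn-Finn pair as 8 objects in a line; the pair has 2 internal arrangements.
So the count is 2·(8)! = 80640.

80640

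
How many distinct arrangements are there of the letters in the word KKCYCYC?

210

KKCYCYC has 7 letters with C appearing 3 times, K appearing twice, and Y appearing twice.
Dividing 7! = 5040 by 3!·2!·2! = 24 for the repeated letters gives 210.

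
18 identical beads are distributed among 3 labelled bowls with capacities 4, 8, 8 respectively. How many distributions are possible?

6

By stars and bars, unrestricted non-negative solutions to x_1+…+x_3 = 18 number C(18+2,2) = 190.
Subtract solutions that violate a single cap (substitute x_i' = x_i − (cap_i+1)): x_1 ≥ 5 gives C(15,2) = 105; x_2 ≥ 9 gives C(11,2) = 55; x_3 ≥ 9 gives C(11,2) = 55. Together 215.
Add back pairs where two caps are both exceeded: 15 + 15 + 1 = 31.
By inclusion–exclusion the count is 190 − 215 + 31 = 6.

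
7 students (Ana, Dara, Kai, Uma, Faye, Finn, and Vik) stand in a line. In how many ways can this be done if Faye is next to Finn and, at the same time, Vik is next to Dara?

480

Treat {Faye,Finn} as one block (2 orders) and {Vik,Dara} as another (2 orders).
That leaves 5 units to arrange: 2 × 2 × 5! = 4 × 120 = 480.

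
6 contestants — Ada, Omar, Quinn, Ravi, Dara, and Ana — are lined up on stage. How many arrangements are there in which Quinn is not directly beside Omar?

480

Of the 6! = 720 arrangements, those with Quinn and Omar adjacent number 2 × 5! = 240 (treat the pair as a block with 2 internal orders).
So 720 − 240 = 480 arrangements keep them apart.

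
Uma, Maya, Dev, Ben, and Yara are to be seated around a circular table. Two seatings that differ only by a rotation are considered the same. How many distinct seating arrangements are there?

Seat Uma anywhere (absorbing the rotational symmetry), then permute the other 4: (4)! = 24.

24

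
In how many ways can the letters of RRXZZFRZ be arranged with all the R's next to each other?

120

Treat the 3 copies of R as a single block. The multiset to arrange is then {RRR, F, X, Z, Z, Z}, 6 items in all.
That gives (6)!/(3!) = 120 arrangements.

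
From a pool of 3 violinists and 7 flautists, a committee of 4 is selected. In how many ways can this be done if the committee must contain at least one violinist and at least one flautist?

175

Unrestricted: C(10,4) = 210 ways to pick any 4 of the 10.
Subtract selections that omit an entire group: no violinists → C(7,4) = 35; no flautists → C(3,4) = 0.
Both groups omitted at once is impossible, so 210 − 35 = 175.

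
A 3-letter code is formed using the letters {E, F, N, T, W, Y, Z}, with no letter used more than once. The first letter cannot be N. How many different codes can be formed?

The first letter has 7−1 = 6 choices (anything except N).
The remaining 2 letters are filled from the other 6 symbols without repetition: 6 × 5 = 30.
Total: 6 × 30 = 180.

180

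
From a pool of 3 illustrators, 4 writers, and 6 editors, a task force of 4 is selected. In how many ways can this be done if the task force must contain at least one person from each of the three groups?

Total 4-person selections from all 13: C(13,4) = 715.
Subtract selections that omit an entire group: no illustrators → C(10,4) = 210; no writers → C(9,4) = 126; no editors → C(7,4) = 35.
Add back selections omitting two groups (i.e. drawn from a single group): C(3,4) + C(4,4) + C(6,4) = 16.
By inclusion–exclusion: 715 − 371 + 16 = 360.

360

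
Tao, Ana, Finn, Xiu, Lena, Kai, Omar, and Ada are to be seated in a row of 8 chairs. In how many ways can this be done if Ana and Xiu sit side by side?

10080

Treat {Ana, Xiu} as a single unit. There are 7 units to order, and the pair itself can be ordered 2 ways.
So the count is 2·(7)! = 10080.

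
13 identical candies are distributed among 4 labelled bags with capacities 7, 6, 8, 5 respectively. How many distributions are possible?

266

Ignoring the caps, the number of non-negative solutions to x_1+…+x_4 = 13 is C(16,3) = 560.
Subtract solutions that violate a single cap (substitute x_i' = x_i − (cap_i+1)): x_1 ≥ 8 gives C(8,3) = 56; x_2 ≥ 7 gives C(9,3) = 84; x_3 ≥ 9 gives C(7,3) = 35; x_4 ≥ 6 gives C(10,3) = 120. Together 295.
Add back pairs where two caps are both exceeded: 0 + 0 + 0 + 0 + 1 + 0 = 1.
By inclusion–exclusion the count is 560 − 295 + 1 = 266.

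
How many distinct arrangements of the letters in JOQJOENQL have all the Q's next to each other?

Treat the 2 copies of Q as a single block. The multiset to arrange is then {QQ, E, J, J, L, N, O, O}, 8 items in all.
That gives (8)!/(2!·2!) = 10080 arrangements.

10080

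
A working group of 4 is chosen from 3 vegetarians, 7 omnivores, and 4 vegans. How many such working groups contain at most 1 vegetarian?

Split by how many vegetarians are chosen (0 through 1).
Sum: C(3,0)·C(11,4) + C(3,1)·C(11,3) = 330 + 495 = 825.

825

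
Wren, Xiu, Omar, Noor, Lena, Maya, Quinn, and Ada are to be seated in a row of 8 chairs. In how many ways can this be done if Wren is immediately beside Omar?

Place the 6 others and the Wren-Omar pair as 7 objects in a line; the pair has 2 internal arrangements.
That gives 2 × 7! = 2 × 5040 = 10080.

10080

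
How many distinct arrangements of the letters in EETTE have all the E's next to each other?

Treat the 3 copies of E as a single block. The multiset to arrange is then {EEE, T, T}, 3 items in all.
That gives (3)!/(2!) = 3 arrangements.

3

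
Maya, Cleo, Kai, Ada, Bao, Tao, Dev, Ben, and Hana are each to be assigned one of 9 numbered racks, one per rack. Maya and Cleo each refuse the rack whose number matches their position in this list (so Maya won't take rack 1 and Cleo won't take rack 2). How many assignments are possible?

Let Aᵢ (for i ∈ {1, 2}) be the placements that put person i in their forbidden rack. Any j of these fix j positions, leaving (9−j)! ways to fill the rest, and there are C(2,j) ways to pick which j.
By inclusion–exclusion, the number of valid placements is Σ_{j=0}^{2} (−1)^j C(2,j)·(9−j)!.
Computing: 362880 − 80640 + 5040 = 287280.

287280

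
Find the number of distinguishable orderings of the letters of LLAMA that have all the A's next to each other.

Treat the 2 copies of A as a single block. The multiset to arrange is then {AA, L, L, M}, 4 items in all.
That gives (4)!/(2!) = 12 arrangements.

12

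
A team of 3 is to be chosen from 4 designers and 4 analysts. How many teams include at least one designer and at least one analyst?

48

With no constraint there are C(8,3) = 56 possible selections.
Selections missing a whole group: no designers → C(4,3) = 4; no analysts → C(4,3) = 4.
Both groups omitted at once is impossible, so 56 − 8 = 48.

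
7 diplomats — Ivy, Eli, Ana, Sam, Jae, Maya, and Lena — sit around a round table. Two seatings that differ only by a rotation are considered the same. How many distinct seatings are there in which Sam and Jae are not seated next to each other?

Without the restriction there are (6)! = 720 seatings.
Those with Sam next to Jae: fuse the pair into one unit and seat 6 units around a circle — 2·(5)! = 240.
Subtracting, 720 − 240 = 480.

480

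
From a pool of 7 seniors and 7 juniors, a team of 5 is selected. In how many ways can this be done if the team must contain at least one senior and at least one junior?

1960

Total 5-person selections from all 14: C(14,5) = 2002.
Selections missing a whole group: no seniors → C(7,5) = 21; no juniors → C(7,5) = 21.
Both groups omitted at once is impossible, so 2002 − 42 = 1960.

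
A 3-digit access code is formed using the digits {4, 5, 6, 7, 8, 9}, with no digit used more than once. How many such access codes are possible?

This is a permutation of 3 out of 6: P(6,3) = 6!/3!.
6 × 5 × 4 = 120.

120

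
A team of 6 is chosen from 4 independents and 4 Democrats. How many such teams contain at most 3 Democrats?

Split by how many Democrats are chosen (0 through 3).
Sum: C(4,0)·C(4,6) + C(4,1)·C(4,5) + C(4,2)·C(4,4) + C(4,3)·C(4,3) = 0 + 0 + 6 + 16 = 22.

22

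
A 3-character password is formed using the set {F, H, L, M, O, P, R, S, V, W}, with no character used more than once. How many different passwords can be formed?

With no repetition, fill the 3 characters in order: 10 choices, then 9, down to 8.
10 × 9 × 8 = 720.

720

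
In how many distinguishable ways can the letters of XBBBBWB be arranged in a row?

XBBBBWB has 7 letters with B appearing 5 times.
The number of distinct arrangements is 7!/(5!) = 5040/120 = 42.

42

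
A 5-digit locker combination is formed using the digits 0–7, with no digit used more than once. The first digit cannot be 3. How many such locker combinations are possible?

5880

The first digit has 8−1 = 7 choices (anything except 3).
The remaining 4 digits are filled from the other 7 symbols without repetition: 7 × 6 × 5 × 4 = 840.
Total: 7 × 840 = 5880.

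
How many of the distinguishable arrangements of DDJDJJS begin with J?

With the first slot taken by J, it remains to arrange the other 6 letters (DDDJJS).
Those 6 letters have D appearing 3 times and J appearing twice, giving (6)!/(3!·2!) = 60.

60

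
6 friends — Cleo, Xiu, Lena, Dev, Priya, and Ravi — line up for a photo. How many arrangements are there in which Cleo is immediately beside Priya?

Place the 4 others and the Cleo-Priya pair as 5 objects in a line; the pair has 2 internal arrangements.
So the count is 2·(5)! = 240.

240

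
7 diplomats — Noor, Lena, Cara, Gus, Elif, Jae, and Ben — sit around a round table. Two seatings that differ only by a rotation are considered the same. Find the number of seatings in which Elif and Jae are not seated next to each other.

All circular seatings of 7 people number (6)! = 720.
Those with Elif next to Jae: fuse the pair into one unit and seat 6 units around a circle — 2·(5)! = 240.
Subtracting, 720 − 240 = 480.

480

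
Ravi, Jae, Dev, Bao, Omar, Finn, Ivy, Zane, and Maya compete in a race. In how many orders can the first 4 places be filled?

There are 9 choices for 1st place, 8 for 2nd, and so on down to 6 for position 4.
That gives 9 × 8 × 7 × 6 = 3024.

3024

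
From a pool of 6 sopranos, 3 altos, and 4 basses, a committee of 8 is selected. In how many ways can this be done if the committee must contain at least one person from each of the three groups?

Total 8-person selections from all 13: C(13,8) = 1287.
Selections missing a whole group: no sopranos → C(7,8) = 0; no altos → C(10,8) = 45; no basses → C(9,8) = 9.
Add back selections omitting two groups (i.e. drawn from a single group): C(6,8) + C(3,8) + C(4,8) = 0.
By inclusion–exclusion: 1287 − 54 + 0 = 1233.

1233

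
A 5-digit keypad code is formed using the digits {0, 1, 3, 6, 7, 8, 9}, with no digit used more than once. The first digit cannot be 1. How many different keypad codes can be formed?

The first digit has 7−1 = 6 choices (anything except 1).
The remaining 4 digits are filled from the other 6 symbols without repetition: 6 × 5 × 4 × 3 = 360.
Total: 6 × 360 = 2160.

2160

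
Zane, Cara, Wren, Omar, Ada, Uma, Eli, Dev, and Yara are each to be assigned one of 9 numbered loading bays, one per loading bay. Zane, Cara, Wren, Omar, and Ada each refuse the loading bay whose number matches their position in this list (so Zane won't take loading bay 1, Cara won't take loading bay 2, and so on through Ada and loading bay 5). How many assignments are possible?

Let Aᵢ (for 1 ≤ i ≤ 5) be the placements that put person i in their forbidden loading bay. Any j of these fix j positions, leaving (9−j)! ways to fill the rest, and there are C(5,j) ways to pick which j.
By inclusion–exclusion, the number of valid placements is Σ_{j=0}^{5} (−1)^j C(5,j)·(9−j)!.
Computing: 362880 − 201600 + 50400 − 7200 + 600 − 24 = 205056.

205056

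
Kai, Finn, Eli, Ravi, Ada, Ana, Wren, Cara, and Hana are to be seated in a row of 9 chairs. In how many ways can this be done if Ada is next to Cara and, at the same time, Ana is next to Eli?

Treat {Ada,Cara} as one block (2 orders) and {Ana,Eli} as another (2 orders).
That leaves 7 units to arrange: 2 × 2 × 7! = 4 × 5040 = 20160.

20160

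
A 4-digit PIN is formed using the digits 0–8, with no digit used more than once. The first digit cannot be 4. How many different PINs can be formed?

The first digit has 9−1 = 8 choices (anything except 4).
The remaining 3 digits are filled from the other 8 symbols without repetition: 8 × 7 × 6 = 336.
Total: 8 × 336 = 2688.

2688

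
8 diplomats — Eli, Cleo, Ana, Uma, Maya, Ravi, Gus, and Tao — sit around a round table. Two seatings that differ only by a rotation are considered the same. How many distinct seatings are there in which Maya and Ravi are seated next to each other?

1440

Glue Maya and Ravi into a block (2 internal orders). Seating 7 units around a circle gives (6)! arrangements.
So 2 × (6)! = 2 × 720 = 1440.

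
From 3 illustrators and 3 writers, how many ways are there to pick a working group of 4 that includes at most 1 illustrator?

Split by how many illustrators are chosen (0 through 1).
Sum: C(3,0)·C(3,4) + C(3,1)·C(3,3) = 0 + 3 = 3.

3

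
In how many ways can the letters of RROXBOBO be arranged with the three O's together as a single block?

Treat the 3 copies of O as a single block. The multiset to arrange is then {OOO, B, B, R, R, X}, 6 items in all.
That gives (6)!/(2!·2!) = 180 arrangements.

180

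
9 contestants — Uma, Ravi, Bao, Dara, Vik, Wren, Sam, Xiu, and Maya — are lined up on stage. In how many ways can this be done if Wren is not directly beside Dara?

282240

There are 9! = 362880 arrangements in all. If Wren and Dara are adjacent, merging them into one block gives 2·(8)! = 80640 arrangements.
So 362880 − 80640 = 282240 arrangements keep them apart.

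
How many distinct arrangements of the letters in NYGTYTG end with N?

90

Fix N in the last position and arrange the remaining 6 letters.
Those 6 letters have G appearing twice, T appearing twice, and Y appearing twice, giving (6)!/(2!·2!·2!) = 90.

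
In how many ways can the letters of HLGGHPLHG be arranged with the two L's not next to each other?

There are 9!/(3!·3!·2!) = 5040 arrangements of HLGGHPLHG in total.
Arrangements with the L's together: treat LL as one letter, giving (8)!/(3!·3!) = 1120.
Subtracting, 5040 − 1120 = 3920 arrangements keep the L's apart.

3920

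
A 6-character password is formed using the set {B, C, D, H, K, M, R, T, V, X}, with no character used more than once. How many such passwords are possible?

151200

This is a permutation of 6 out of 10: P(10,6) = 10!/4!.
10 × 9 × 8 × 7 × 6 × 5 = 151200.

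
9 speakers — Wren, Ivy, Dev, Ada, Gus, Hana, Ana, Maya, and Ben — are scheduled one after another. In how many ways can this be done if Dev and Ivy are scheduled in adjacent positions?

Glue Dev and Ivy into one block (2 internal orders), leaving 8 units to arrange in a row.
That gives 2 × 8! = 2 × 40320 = 80640.

80640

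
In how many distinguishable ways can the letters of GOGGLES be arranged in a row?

840

GOGGLES has 7 letters with G appearing 3 times.
So there are 7! / (3!) = 840 distinguishable arrangements.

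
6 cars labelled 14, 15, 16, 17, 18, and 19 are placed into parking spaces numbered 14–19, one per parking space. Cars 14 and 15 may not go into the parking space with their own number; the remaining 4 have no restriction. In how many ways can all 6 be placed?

504

Let Aᵢ (for i ∈ {14, 15}) be the placements that put car i in its forbidden parking space. Any j of these fix j positions, leaving (6−j)! ways to fill the rest, and there are C(2,j) ways to pick which j.
By inclusion–exclusion, the number of valid placements is Σ_{j=0}^{2} (−1)^j C(2,j)·(6−j)!.
Computing: 720 − 240 + 24 = 504.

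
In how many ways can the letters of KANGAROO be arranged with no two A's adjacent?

Total arrangements of KANGAROO: 8!/(2!·2!) = 10080.
If the two A's are adjacent, glue them into one block, leaving 7 items to arrange: (7)!/(2!) = 2520 ways.
Subtracting, 10080 − 2520 = 7560 arrangements keep the A's apart.

7560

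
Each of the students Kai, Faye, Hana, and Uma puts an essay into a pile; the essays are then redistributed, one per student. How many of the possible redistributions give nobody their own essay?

9

This is the derangement count D_4: permutations of 4 items with no fixed point.
By inclusion–exclusion this is Σ_{j=0}^{4} (−1)^j C(4,j)·(4−j)!.
Computing: 24 − 24 + 12 − 4 + 1 = 9.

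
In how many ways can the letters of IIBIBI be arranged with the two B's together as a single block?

5

Treat the 2 copies of B as a single block. The multiset to arrange is then {BB, I, I, I, I}, 5 items in all.
That gives (5)!/(4!) = 5 arrangements.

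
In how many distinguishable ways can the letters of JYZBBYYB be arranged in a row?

1120

The 8 letters of JYZBBYYB have repeats: B appearing 3 times and Y appearing 3 times.
Dividing 8! = 40320 by 3!·3! = 36 for the repeated letters gives 1120.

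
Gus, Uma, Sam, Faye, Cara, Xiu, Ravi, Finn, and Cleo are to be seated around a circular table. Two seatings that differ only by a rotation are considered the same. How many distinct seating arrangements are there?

40320

Around a circle, 9 distinct people have 9!/9 = (8)! = 40320 rotationally distinct seatings.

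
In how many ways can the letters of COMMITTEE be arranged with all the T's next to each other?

Treat the 2 copies of T as a single block. The multiset to arrange is then {TT, C, E, E, I, M, M, O}, 8 items in all.
That gives (8)!/(2!·2!) = 10080 arrangements.

10080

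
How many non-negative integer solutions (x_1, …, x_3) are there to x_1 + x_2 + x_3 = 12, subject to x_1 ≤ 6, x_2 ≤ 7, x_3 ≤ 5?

By stars and bars, unrestricted non-negative solutions to x_1+…+x_3 = 12 number C(12+2,2) = 91.
Subtract solutions that violate a single cap (substitute x_i' = x_i − (cap_i+1)): x_1 ≥ 7 gives C(7,2) = 21; x_2 ≥ 8 gives C(6,2) = 15; x_3 ≥ 6 gives C(8,2) = 28. Together 64.
No two caps can be exceeded simultaneously, so the pair terms are all 0.
By inclusion–exclusion the count is 91 − 64 + 0 = 27.

27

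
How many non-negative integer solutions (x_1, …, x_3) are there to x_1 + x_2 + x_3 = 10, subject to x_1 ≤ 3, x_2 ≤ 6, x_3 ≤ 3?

By stars and bars, unrestricted non-negative solutions to x_1+…+x_3 = 10 number C(10+2,2) = 66.
Subtract solutions that violate a single cap (substitute x_i' = x_i − (cap_i+1)): x_1 ≥ 4 gives C(8,2) = 28; x_2 ≥ 7 gives C(5,2) = 10; x_3 ≥ 4 gives C(8,2) = 28. Together 66.
Add back pairs where two caps are both exceeded: 0 + 6 + 0 = 6.
By inclusion–exclusion the count is 66 − 66 + 6 = 6.

6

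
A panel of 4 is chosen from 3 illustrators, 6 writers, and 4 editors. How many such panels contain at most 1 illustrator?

570

Split by how many illustrators are chosen (0 through 1).
Sum: C(3,0)·C(10,4) + C(3,1)·C(10,3) = 210 + 360 = 570.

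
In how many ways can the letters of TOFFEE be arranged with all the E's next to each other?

Treat the 2 copies of E as a single block. The multiset to arrange is then {EE, F, F, O, T}, 5 items in all.
That gives (5)!/(2!) = 60 arrangements.

60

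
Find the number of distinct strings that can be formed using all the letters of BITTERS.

Letter multiplicities in BITTERS: B×1, E×1, I×1, R×1, S×1, T×2.
So there are 7! / (2!) = 2520 distinguishable arrangements.

2520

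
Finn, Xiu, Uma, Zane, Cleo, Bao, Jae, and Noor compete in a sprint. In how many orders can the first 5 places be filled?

6720

There are 8 choices for 1st place, 7 for 2nd, and so on down to 4 for position 5.
That gives 8 × 7 × 6 × 5 × 4 = 6720.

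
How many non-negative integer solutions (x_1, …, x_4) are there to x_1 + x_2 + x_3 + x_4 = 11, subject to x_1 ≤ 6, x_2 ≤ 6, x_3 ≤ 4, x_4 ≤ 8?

Without the upper bounds there are C(14,3) = 364 ways to split 11 among 4 variables.
Subtract solutions that violate a single cap (substitute x_i' = x_i − (cap_i+1)): x_1 ≥ 7 gives C(7,3) = 35; x_2 ≥ 7 gives C(7,3) = 35; x_3 ≥ 5 gives C(9,3) = 84; x_4 ≥ 9 gives C(5,3) = 10. Together 164.
No two caps can be exceeded simultaneously, so the pair terms are all 0.
By inclusion–exclusion the count is 364 − 164 + 0 = 200.

200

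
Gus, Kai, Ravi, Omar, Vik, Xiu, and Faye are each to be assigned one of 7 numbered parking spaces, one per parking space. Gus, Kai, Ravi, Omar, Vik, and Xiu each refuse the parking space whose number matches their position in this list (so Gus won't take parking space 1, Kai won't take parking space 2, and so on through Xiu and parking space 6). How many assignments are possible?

Let Aᵢ (for 1 ≤ i ≤ 6) be the placements that put person i in their forbidden parking space. Any j of these fix j positions, leaving (7−j)! ways to fill the rest, and there are C(6,j) ways to pick which j.
By inclusion–exclusion, the number of valid placements is Σ_{j=0}^{6} (−1)^j C(6,j)·(7−j)!.
Computing: 5040 − 4320 + 1800 − 480 + 90 − 12 + 1 = 2119.

2119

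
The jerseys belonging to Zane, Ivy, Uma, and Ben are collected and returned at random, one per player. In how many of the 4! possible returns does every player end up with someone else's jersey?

Let Aᵢ be the assignments in which player i gets their old jersey. We want the size of the complement of A₁∪…∪A_4.
By inclusion–exclusion this is Σ_{j=0}^{4} (−1)^j C(4,j)·(4−j)!.
Computing: 24 − 24 + 12 − 4 + 1 = 9.

9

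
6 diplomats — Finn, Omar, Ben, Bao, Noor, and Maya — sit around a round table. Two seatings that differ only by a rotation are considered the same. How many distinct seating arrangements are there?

120

Around a circle, 6 distinct people have 6!/6 = (5)! = 120 rotationally distinct seatings.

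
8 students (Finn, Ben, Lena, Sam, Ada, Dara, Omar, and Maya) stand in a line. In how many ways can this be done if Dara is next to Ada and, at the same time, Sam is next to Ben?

Treat {Dara,Ada} as one block (2 orders) and {Sam,Ben} as another (2 orders).
That leaves 6 units to arrange: 2 × 2 × 6! = 4 × 720 = 2880.

2880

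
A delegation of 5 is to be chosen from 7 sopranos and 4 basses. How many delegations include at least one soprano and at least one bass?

441

With no constraint there are C(11,5) = 462 possible selections.
Selections missing a whole group: no sopranos → C(4,5) = 0; no basses → C(7,5) = 21.
Both groups omitted at once is impossible, so 462 − 21 = 441.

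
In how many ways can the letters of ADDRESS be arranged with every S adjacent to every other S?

Treat the 2 copies of S as a single block. The multiset to arrange is then {SS, A, D, D, E, R}, 6 items in all.
That gives (6)!/(2!) = 360 arrangements.

360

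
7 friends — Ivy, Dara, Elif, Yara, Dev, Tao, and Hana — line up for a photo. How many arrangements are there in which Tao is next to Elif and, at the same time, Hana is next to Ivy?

480

Treat {Tao,Elif} as one block (2 orders) and {Hana,Ivy} as another (2 orders).
That leaves 5 units to arrange: 2 × 2 × 5! = 4 × 120 = 480.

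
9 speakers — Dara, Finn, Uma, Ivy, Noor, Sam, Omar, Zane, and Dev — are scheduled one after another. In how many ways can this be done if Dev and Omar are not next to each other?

282240

There are 9! = 362880 arrangements in all. If Dev and Omar are adjacent, merging them into one block gives 2·(8)! = 80640 arrangements.
So 362880 − 80640 = 282240 arrangements keep them apart.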